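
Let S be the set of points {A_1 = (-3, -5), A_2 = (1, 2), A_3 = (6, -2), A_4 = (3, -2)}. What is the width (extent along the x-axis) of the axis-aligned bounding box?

9

max x = 6, min x = -3, so width = 9.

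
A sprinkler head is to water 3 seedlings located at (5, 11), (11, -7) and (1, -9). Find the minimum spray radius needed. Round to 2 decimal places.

Call the three points A, B, C in the order given.
Side lengths²: AB² = 360, AC² = 416, BC² = 104.
Since AC² = 416 < 360 + 104 = 464, the triangle is acute, so the smallest enclosing circle is the circumcircle.
Circumcentre = (4.25, 0.75), r² = 105.625.
r = √(105.625) ≈ 10.28.

10.28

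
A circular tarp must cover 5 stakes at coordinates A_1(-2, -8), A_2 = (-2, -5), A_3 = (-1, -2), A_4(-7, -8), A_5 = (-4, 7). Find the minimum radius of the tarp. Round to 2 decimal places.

7.72

A smallest enclosing disk is always determined by at most three of the input points on its boundary.
The minimum enclosing circle is determined by three boundary points: A_1, A_4, A_5.
Their circumcentre is (-4.5, -0.7) with r² = 59.54.
The farthest remaining point A_2 is at distance² 24.74 ≤ 59.54.
r = √(59.54) ≈ 7.72.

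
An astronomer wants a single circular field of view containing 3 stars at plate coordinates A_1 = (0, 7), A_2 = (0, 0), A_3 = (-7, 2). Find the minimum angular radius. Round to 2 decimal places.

Side lengths²: A_1A_2² = 49, A_1A_3² = 74, A_2A_3² = 53.
Since A_1A_3² = 74 < 53 + 49 = 102, the triangle is acute, so the smallest enclosing circle is the circumcircle.
Circumcentre = (-39/14, 3.5), r² = 1961/98.
r = √(1961/98) ≈ 4.47.

4.47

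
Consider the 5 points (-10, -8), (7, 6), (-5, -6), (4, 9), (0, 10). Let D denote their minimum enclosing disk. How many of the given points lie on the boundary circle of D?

By Welzl's lemma the MEC is supported by two points (diametrically opposite) or three points (on a circumcircle).
The minimum enclosing circle is determined by three boundary points: (-10, -8), (7, 6), (4, 9).
Their circumcentre is (-135/62, -11/62) with r² = 235225/1922.
The farthest remaining point (0, 10) is at distance² 208193/1922 ≤ 235225/1922.
The points at distance exactly r from the centre are (-10, -8), (7, 6), (4, 9) — 3 points.

3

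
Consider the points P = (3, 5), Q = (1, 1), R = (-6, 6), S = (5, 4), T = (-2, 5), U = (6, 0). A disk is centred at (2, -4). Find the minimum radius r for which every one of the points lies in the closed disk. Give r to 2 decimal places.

12.81

The required radius is the distance from (2, -4) to the farthest point.
Squared distances: 82, 26, 164, 73, 97, 32.
Maximum is 164, attained at R.
r = √164 ≈ 12.81.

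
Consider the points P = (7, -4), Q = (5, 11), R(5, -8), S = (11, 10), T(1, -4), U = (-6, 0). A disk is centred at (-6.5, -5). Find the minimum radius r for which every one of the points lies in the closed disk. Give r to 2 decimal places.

23.05

The required radius is the distance from (-6.5, -5) to the farthest point.
Squared distances: 183.25, 388.25, 141.25, 531.25, 57.25, 25.25.
Maximum is 531.25, attained at S.
r = √(531.25) ≈ 23.05.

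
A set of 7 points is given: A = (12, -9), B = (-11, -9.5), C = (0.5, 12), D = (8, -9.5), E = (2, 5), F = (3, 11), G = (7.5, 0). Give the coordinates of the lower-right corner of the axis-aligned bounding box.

(12, -9.5)

x-range [-11, 12], y-range [-9.5, 12].
The lower-right corner is (12, -9.5).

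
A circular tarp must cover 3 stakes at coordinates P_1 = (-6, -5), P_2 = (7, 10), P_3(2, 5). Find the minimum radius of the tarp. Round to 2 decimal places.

9.92

Side lengths²: P_1P_2² = 394, P_1P_3² = 164, P_2P_3² = 50.
Since P_1P_2² = 394 ≥ 164 + 50 = 214, the angle opposite P_1P_2 is not acute, so the smallest enclosing circle has P_1P_2 as diameter.
Centre = midpoint of P_1P_2 = (0.5, 2.5), r² = 394/4 = 98.5.
r = √(98.5) ≈ 9.92.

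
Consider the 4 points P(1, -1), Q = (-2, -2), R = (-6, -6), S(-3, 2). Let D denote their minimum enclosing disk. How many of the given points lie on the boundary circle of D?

3

The minimum enclosing circle is determined by three boundary points: P, R, S.
Their circumcentre is (-265/82, -203/82) with r² = 67525/3362.
The farthest remaining point Q is at distance² 5861/3362 ≤ 67525/3362.
The points at distance exactly r from the centre are P, R, S — 3 points.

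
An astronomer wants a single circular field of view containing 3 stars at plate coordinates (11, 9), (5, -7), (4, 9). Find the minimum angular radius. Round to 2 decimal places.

8.56

Call the three points A, B, C in the order given.
Side lengths²: AB² = 292, AC² = 49, BC² = 257.
Since AB² = 292 < 257 + 49 = 306, the triangle is acute, so the smallest enclosing circle is the circumcircle.
Circumcentre = (7.5, 1.1875), r² = 73.28515625.
r = √(73.28515625) ≈ 8.56.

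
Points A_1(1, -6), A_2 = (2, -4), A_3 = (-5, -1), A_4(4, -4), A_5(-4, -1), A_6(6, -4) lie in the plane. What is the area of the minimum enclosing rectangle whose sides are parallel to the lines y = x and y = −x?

In coordinates u = x + y, v = x − y the rectangle is axis-aligned; the map (x,y)→(u,v) scales areas by 2.
u-values: -5, -2, -6, 0, -5, 2; range = 2 − (-6) = 8.
v-values: 7, 6, -4, 8, -3, 10; range = 10 − (-4) = 14.
Area = (8 × 14) / 2 = 56.

56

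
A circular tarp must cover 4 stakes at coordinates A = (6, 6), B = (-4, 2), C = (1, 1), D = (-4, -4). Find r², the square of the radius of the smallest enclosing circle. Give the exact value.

50

A smallest enclosing disk is always determined by at most three of the input points on its boundary.
The farthest pair is A–D with squared distance 200. The circle on this segment as diameter has centre (1, 1) and r² = 200/4 = 50.
Check B: distance² to centre = 26 ≤ 50, so it lies inside.
All remaining points lie in this disk, and no smaller disk contains both endpoints, so this is the minimum enclosing circle.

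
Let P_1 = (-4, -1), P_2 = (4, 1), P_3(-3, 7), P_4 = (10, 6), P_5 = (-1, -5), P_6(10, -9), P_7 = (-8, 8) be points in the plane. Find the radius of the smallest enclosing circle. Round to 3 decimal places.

A smallest enclosing disk is always determined by at most three of the input points on its boundary.
The farthest pair is P_6–P_7 with squared distance 613. The circle on this segment as diameter has centre (1, -0.5) and r² = 613/4 = 153.25.
Check P_1: distance² to centre = 25.25 ≤ 153.25, so it lies inside.
All remaining points lie in this disk, and no smaller disk contains both endpoints, so this is the minimum enclosing circle.
r = √(153.25) ≈ 12.379.

12.379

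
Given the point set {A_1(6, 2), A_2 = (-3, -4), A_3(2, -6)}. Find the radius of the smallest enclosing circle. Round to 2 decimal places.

Side lengths²: A_1A_2² = 117, A_1A_3² = 80, A_2A_3² = 29.
Since A_1A_2² = 117 ≥ 80 + 29 = 109, the angle opposite A_1A_2 is not acute, so the smallest enclosing circle has A_1A_2 as diameter.
Centre = midpoint of A_1A_2 = (1.5, -1), r² = 117/4 = 29.25.
r = √(29.25) ≈ 5.41.

5.41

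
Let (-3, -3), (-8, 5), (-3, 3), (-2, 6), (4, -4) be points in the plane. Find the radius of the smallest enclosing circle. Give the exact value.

7.5

By Welzl's lemma the MEC is supported by two points (diametrically opposite) or three points (on a circumcircle).
The farthest pair is (-8, 5)–(4, -4) with squared distance 225. The circle on this segment as diameter has centre (-2, 0.5) and r² = 225/4 = 56.25.
Check (-3, -3): distance² to centre = 13.25 ≤ 56.25, so it lies inside.
All remaining points lie in this disk, and no smaller disk contains both endpoints, so this is the minimum enclosing circle.
r = √(56.25) = 7.5.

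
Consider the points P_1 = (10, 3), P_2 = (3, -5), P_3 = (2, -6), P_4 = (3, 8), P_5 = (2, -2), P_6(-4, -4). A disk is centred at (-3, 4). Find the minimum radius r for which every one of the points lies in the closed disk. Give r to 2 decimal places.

13.04

The required radius is the distance from (-3, 4) to the farthest point.
Squared distances: 170, 117, 125, 52, 61, 65.
Maximum is 170, attained at P_1.
r = √170 ≈ 13.04.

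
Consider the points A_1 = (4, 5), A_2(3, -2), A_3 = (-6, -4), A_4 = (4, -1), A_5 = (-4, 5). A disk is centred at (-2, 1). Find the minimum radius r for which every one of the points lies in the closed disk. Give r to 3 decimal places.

7.211

The required radius is the distance from (-2, 1) to the farthest point.
Squared distances: 52, 34, 41, 40, 20.
Maximum is 52, attained at A_1.
r = √52 ≈ 7.211.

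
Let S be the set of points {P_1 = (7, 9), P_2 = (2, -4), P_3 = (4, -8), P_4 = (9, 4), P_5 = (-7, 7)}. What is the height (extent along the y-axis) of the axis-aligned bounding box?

max y = 9, min y = -8, so height = 17.

17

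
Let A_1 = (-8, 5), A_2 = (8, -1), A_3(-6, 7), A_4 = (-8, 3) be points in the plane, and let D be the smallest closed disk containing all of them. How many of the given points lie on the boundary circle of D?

2

By Welzl's lemma the MEC is supported by two points (diametrically opposite) or three points (on a circumcircle).
The farthest pair is A_1–A_2 with squared distance 292. The circle on this segment as diameter has centre (0, 2) and r² = 292/4 = 73.
Check A_3: distance² to centre = 61 ≤ 73, so it lies inside.
All remaining points lie in this disk, and no smaller disk contains both endpoints, so this is the minimum enclosing circle.
The points at distance exactly r from the centre are A_1, A_2 — 2 points.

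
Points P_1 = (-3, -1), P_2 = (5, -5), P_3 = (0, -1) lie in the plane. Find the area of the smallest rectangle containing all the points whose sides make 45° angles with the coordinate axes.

In coordinates u = x + y, v = x − y the rectangle is axis-aligned; the map (x,y)→(u,v) scales areas by 2.
u-values: -4, 0, -1; range = 0 − (-4) = 4.
v-values: -2, 10, 1; range = 10 − (-2) = 12.
Area = (4 × 12) / 2 = 24.

24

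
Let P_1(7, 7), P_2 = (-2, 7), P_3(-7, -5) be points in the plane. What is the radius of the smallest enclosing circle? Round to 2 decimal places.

Side lengths²: P_1P_2² = 81, P_1P_3² = 340, P_2P_3² = 169.
Since P_1P_3² = 340 ≥ 169 + 81 = 250, the angle opposite P_1P_3 is not acute, so the smallest enclosing circle has P_1P_3 as diameter.
Centre = midpoint of P_1P_3 = (0, 1), r² = 340/4 = 85.
r = √85 ≈ 9.22.

9.22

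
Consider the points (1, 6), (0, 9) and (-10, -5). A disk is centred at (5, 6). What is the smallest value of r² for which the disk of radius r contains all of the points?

The required radius is the distance from (5, 6) to the farthest point.
Squared distances: 16, 34, 346.
Maximum is 346, attained at (-10, -5).

346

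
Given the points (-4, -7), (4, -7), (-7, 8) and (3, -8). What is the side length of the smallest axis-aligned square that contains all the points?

The bounding box has width 11 and height 16.
An axis-aligned square enclosing the set must have side ≥ max(width, height).
So the minimum side is max(11, 16) = 16.

16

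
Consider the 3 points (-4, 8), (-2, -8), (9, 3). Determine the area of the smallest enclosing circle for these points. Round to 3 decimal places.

244.540

Call the three points A, B, C in the order given.
Side lengths²: AB² = 260, AC² = 194, BC² = 242.
Since AB² = 260 < 242 + 194 = 436, the triangle is acute, so the smallest enclosing circle is the circumcircle.
Circumcentre = (5/9, 4/9), r² = 6305/81.
Area = π·r² = π·6305/81 ≈ 244.540.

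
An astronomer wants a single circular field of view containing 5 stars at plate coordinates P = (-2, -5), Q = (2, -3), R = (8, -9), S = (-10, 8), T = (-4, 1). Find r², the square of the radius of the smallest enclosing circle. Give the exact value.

153.25

The farthest pair is R–S with squared distance 613. The circle on this segment as diameter has centre (-1, -0.5) and r² = 613/4 = 153.25.
Check P: distance² to centre = 21.25 ≤ 153.25, so it lies inside.
All remaining points lie in this disk, and no smaller disk contains both endpoints, so this is the minimum enclosing circle.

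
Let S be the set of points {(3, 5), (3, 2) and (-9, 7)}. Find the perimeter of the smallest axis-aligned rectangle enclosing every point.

Width = max x − min x = 3 − (-9) = 12.
Height = max y − min y = 7 − 2 = 5.
Perimeter = 2(12 + 5) = 34.

34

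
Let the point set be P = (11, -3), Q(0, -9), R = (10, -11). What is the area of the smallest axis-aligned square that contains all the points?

121

The bounding box has width 11 and height 8.
An axis-aligned square enclosing the set must have side ≥ max(width, height).
So the minimum side is max(11, 8) = 11.
Area = 11² = 121.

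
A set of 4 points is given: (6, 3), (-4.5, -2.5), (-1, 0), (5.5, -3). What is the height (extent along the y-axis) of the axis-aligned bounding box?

max y = 3, min y = -3, so height = 6.

6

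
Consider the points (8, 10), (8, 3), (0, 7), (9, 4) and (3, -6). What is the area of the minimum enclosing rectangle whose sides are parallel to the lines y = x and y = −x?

In coordinates u = x + y, v = x − y the rectangle is axis-aligned; the map (x,y)→(u,v) scales areas by 2.
u-values: 18, 11, 7, 13, -3; range = 18 − (-3) = 21.
v-values: -2, 5, -7, 5, 9; range = 9 − (-7) = 16.
Area = (21 × 16) / 2 = 168.

168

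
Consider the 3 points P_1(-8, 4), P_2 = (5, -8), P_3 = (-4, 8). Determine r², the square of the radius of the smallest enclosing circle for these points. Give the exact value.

Side lengths²: P_1P_2² = 313, P_1P_3² = 32, P_2P_3² = 337.
Since P_2P_3² = 337 < 313 + 32 = 345, the triangle is acute, so the smallest enclosing circle is the circumcircle.
Circumcentre = (0.18, -0.18), r² = 84.3848.

84.3848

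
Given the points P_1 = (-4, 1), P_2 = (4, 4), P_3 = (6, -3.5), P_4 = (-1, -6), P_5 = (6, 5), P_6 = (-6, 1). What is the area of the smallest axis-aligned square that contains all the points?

The bounding box has width 12 and height 11.
An axis-aligned square enclosing the set must have side ≥ max(width, height).
So the minimum side is max(12, 11) = 12.
Area = 12² = 144.

144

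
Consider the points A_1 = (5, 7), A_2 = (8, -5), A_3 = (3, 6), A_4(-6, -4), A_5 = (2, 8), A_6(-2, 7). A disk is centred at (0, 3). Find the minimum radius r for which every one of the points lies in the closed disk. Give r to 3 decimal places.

11.314

The required radius is the distance from (0, 3) to the farthest point.
Squared distances: 41, 128, 18, 85, 29, 20.
Maximum is 128, attained at A_2.
r = √128 ≈ 11.314.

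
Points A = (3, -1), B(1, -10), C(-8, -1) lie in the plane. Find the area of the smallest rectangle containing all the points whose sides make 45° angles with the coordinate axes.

99

In coordinates u = x + y, v = x − y the rectangle is axis-aligned; the map (x,y)→(u,v) scales areas by 2.
u-values: 2, -9, -9; range = 2 − (-9) = 11.
v-values: 4, 11, -7; range = 11 − (-7) = 18.
Area = (11 × 18) / 2 = 99.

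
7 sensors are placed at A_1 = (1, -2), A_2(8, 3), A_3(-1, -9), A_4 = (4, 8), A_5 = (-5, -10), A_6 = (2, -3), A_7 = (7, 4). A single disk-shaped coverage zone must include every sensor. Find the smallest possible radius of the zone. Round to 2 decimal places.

The farthest pair is A_4–A_5 with squared distance 405. The circle on this segment as diameter has centre (-0.5, -1) and r² = 405/4 = 101.25.
Check A_1: distance² to centre = 3.25 ≤ 101.25, so it lies inside.
All remaining points lie in this disk, and no smaller disk contains both endpoints, so this is the minimum enclosing circle.
r = √(101.25) ≈ 10.06.

10.06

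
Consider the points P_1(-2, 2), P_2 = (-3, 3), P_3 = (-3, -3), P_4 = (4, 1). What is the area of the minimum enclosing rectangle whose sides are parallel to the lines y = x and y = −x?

49.5

In coordinates u = x + y, v = x − y the rectangle is axis-aligned; the map (x,y)→(u,v) scales areas by 2.
u-values: 0, 0, -6, 5; range = 5 − (-6) = 11.
v-values: -4, -6, 0, 3; range = 3 − (-6) = 9.
Area = (11 × 9) / 2 = 49.5.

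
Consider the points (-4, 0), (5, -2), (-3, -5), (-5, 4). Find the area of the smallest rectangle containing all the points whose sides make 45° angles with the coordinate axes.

88

In coordinates u = x + y, v = x − y the rectangle is axis-aligned; the map (x,y)→(u,v) scales areas by 2.
u-values: -4, 3, -8, -1; range = 3 − (-8) = 11.
v-values: -4, 7, 2, -9; range = 7 − (-9) = 16.
Area = (11 × 16) / 2 = 88.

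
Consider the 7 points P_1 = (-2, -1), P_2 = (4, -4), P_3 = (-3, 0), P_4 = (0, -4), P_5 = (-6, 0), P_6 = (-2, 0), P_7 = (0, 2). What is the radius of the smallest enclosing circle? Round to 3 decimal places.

5.385

A smallest enclosing disk is always determined by at most three of the input points on its boundary.
The farthest pair is P_2–P_5 with squared distance 116. The circle on this segment as diameter has centre (-1, -2) and r² = 116/4 = 29.
Check P_1: distance² to centre = 2 ≤ 29, so it lies inside.
All remaining points lie in this disk, and no smaller disk contains both endpoints, so this is the minimum enclosing circle.
r = √29 ≈ 5.385.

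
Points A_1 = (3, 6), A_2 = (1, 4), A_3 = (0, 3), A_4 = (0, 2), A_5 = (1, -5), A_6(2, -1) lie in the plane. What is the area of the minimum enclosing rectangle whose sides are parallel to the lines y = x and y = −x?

In coordinates u = x + y, v = x − y the rectangle is axis-aligned; the map (x,y)→(u,v) scales areas by 2.
u-values: 9, 5, 3, 2, -4, 1; range = 9 − (-4) = 13.
v-values: -3, -3, -3, -2, 6, 3; range = 6 − (-3) = 9.
Area = (13 × 9) / 2 = 58.5.

58.5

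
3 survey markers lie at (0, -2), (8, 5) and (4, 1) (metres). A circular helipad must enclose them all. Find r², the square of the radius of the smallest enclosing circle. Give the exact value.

28.25

Call the three points A, B, C in the order given.
Side lengths²: AB² = 113, AC² = 25, BC² = 32.
Since AB² = 113 ≥ 32 + 25 = 57, the angle opposite AB is not acute, so the smallest enclosing circle has AB as diameter.
Centre = midpoint of AB = (4, 1.5), r² = 113/4 = 28.25.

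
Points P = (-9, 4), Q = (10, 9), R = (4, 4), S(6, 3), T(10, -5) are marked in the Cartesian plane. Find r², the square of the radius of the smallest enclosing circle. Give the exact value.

A smallest enclosing disk is always determined by at most three of the input points on its boundary.
The minimum enclosing circle is determined by three boundary points: P, Q, T.
Their circumcentre is (32/19, 2) with r² = 42653/361.
The farthest remaining point S is at distance² 7085/361 ≤ 42653/361.

42653/361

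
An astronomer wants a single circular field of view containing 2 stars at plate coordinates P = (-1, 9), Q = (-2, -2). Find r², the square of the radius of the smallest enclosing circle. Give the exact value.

30.5

The smallest circle enclosing two points has them as diameter endpoints.
Centre = midpoint = (-1.5, 3.5); r² = |PQ|²/4 = 122/4 = 30.5.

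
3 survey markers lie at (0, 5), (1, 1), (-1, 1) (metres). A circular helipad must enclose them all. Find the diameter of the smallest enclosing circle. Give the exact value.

Call the three points A, B, C in the order given.
Side lengths²: AB² = 17, AC² = 17, BC² = 4.
Since AC² = 17 < 17 + 4 = 21, the triangle is acute, so the smallest enclosing circle is the circumcircle.
Circumcentre = (0, 2.875), r² = 4.515625.
Diameter = 2r = 2√(4.515625) = 4.25.

4.25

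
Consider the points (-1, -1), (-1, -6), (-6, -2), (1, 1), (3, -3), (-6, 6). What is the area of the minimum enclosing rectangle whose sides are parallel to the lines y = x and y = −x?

In coordinates u = x + y, v = x − y the rectangle is axis-aligned; the map (x,y)→(u,v) scales areas by 2.
u-values: -2, -7, -8, 2, 0, 0; range = 2 − (-8) = 10.
v-values: 0, 5, -4, 0, 6, -12; range = 6 − (-12) = 18.
Area = (10 × 18) / 2 = 90.

90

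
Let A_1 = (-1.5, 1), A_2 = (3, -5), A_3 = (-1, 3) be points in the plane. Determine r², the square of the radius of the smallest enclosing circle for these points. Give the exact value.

20

Side lengths²: A_1A_2² = 56.25, A_1A_3² = 4.25, A_2A_3² = 80.
Since A_2A_3² = 80 ≥ 56.25 + 4.25 = 60.5, the angle opposite A_2A_3 is not acute, so the smallest enclosing circle has A_2A_3 as diameter.
Centre = midpoint of A_2A_3 = (1, -1), r² = 80/4 = 20.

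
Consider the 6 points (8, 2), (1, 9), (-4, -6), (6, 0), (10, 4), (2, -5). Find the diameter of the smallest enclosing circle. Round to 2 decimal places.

17.50

A smallest enclosing disk is always determined by at most three of the input points on its boundary.
The minimum enclosing circle is determined by three boundary points: (1, 9), (-4, -6), (10, 4).
Their circumcentre is (2.0625, 0.3125) with r² = 76.6015625.
The farthest remaining point (8, 2) is at distance² 38.1015625 ≤ 76.6015625.
Diameter = 2r = 2√(76.6015625) ≈ 17.50.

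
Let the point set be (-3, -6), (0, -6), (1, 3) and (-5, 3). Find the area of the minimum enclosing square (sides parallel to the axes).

The bounding box has width 6 and height 9.
An axis-aligned square enclosing the set must have side ≥ max(width, height).
So the minimum side is max(6, 9) = 9.
Area = 9² = 81.

81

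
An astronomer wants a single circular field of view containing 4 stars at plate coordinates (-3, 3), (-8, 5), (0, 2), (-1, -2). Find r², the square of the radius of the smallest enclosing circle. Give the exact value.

By Welzl's lemma the MEC is supported by two points (diametrically opposite) or three points (on a circumcircle).
The farthest pair is (-8, 5)–(-1, -2) with squared distance 98. The circle on this segment as diameter has centre (-4.5, 1.5) and r² = 98/4 = 24.5.
Check (-3, 3): distance² to centre = 4.5 ≤ 24.5, so it lies inside.
All remaining points lie in this disk, and no smaller disk contains both endpoints, so this is the minimum enclosing circle.

24.5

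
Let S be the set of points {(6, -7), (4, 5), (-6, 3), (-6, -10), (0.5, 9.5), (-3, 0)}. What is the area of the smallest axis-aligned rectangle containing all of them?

x ranges over [-6, 6], width 12.
y ranges over [-10, 9.5], height 19.5.
Area = 12 × 19.5 = 234.

234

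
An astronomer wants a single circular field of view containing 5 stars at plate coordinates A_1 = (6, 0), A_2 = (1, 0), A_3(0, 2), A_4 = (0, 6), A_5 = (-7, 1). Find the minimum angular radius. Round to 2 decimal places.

6.52

By Welzl's lemma the MEC is supported by two points (diametrically opposite) or three points (on a circumcircle).
The farthest pair is A_1–A_5 with squared distance 170. The circle on this segment as diameter has centre (-0.5, 0.5) and r² = 170/4 = 42.5.
Check A_2: distance² to centre = 2.5 ≤ 42.5, so it lies inside.
All remaining points lie in this disk, and no smaller disk contains both endpoints, so this is the minimum enclosing circle.
r = √(42.5) ≈ 6.52.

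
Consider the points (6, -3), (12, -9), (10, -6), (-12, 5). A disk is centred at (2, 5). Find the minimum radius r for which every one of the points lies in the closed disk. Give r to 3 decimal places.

The required radius is the distance from (2, 5) to the farthest point.
Squared distances: 80, 296, 185, 196.
Maximum is 296, attained at (12, -9).
r = √296 ≈ 17.205.

17.205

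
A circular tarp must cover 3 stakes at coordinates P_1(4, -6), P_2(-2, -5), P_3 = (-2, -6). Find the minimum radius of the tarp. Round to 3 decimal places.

Side lengths²: P_1P_2² = 37, P_1P_3² = 36, P_2P_3² = 1.
Since P_1P_2² = 37 ≥ 36 + 1 = 37, the angle opposite P_1P_2 is not acute, so the smallest enclosing circle has P_1P_2 as diameter.
Centre = midpoint of P_1P_2 = (1, -5.5), r² = 37/4 = 9.25.
r = √(9.25) ≈ 3.041.

3.041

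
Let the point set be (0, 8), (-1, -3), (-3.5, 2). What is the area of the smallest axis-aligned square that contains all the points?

121

The bounding box has width 3.5 and height 11.
An axis-aligned square enclosing the set must have side ≥ max(width, height).
So the minimum side is max(3.5, 11) = 11.
Area = 11² = 121.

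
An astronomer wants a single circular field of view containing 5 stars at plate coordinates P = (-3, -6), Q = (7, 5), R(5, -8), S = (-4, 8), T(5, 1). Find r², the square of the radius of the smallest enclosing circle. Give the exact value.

By Welzl's lemma the MEC is supported by two points (diametrically opposite) or three points (on a circumcircle).
The farthest pair is R–S with squared distance 337. The circle on this segment as diameter has centre (0.5, 0) and r² = 337/4 = 84.25.
Check P: distance² to centre = 48.25 ≤ 84.25, so it lies inside.
All remaining points lie in this disk, and no smaller disk contains both endpoints, so this is the minimum enclosing circle.

84.25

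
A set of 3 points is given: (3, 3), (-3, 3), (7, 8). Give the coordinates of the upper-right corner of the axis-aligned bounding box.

x-range [-3, 7], y-range [3, 8].
The upper-right corner is (7, 8).

(7, 8)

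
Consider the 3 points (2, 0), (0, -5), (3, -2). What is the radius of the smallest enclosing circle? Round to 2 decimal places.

Call the three points A, B, C in the order given.
Side lengths²: AB² = 29, AC² = 5, BC² = 18.
Since AB² = 29 ≥ 18 + 5 = 23, the angle opposite AB is not acute, so the smallest enclosing circle has AB as diameter.
Centre = midpoint of AB = (1, -2.5), r² = 29/4 = 7.25.
r = √(7.25) ≈ 2.69.

2.69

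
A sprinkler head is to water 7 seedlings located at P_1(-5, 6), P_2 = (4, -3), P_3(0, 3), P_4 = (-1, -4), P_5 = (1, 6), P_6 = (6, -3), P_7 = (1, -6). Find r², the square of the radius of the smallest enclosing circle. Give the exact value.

By Welzl's lemma the MEC is supported by two points (diametrically opposite) or three points (on a circumcircle).
The minimum enclosing circle is determined by three boundary points: P_1, P_6, P_7.
Their circumcentre is (2/13, 14/13) with r² = 8585/169.
The farthest remaining point P_2 is at distance² 5309/169 ≤ 8585/169.

8585/169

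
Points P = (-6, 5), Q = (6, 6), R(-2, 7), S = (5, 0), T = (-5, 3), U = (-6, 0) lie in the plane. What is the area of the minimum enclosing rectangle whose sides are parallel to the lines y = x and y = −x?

144

In coordinates u = x + y, v = x − y the rectangle is axis-aligned; the map (x,y)→(u,v) scales areas by 2.
u-values: -1, 12, 5, 5, -2, -6; range = 12 − (-6) = 18.
v-values: -11, 0, -9, 5, -8, -6; range = 5 − (-11) = 16.
Area = (18 × 16) / 2 = 144.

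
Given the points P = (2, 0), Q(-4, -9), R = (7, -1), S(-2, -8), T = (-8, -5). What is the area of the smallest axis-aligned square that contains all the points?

The bounding box has width 15 and height 9.
An axis-aligned square enclosing the set must have side ≥ max(width, height).
So the minimum side is max(15, 9) = 15.
Area = 15² = 225.

225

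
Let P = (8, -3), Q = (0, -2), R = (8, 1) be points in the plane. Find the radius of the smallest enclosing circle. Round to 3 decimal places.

Side lengths²: PQ² = 65, PR² = 16, QR² = 73.
Since QR² = 73 < 65 + 16 = 81, the triangle is acute, so the smallest enclosing circle is the circumcircle.
Circumcentre = (4.1875, -1), r² = 18.53515625.
r = √(18.53515625) ≈ 4.305.

4.305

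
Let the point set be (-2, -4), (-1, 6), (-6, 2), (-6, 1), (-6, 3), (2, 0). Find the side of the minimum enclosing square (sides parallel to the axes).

10

The bounding box has width 8 and height 10.
An axis-aligned square enclosing the set must have side ≥ max(width, height).
So the minimum side is max(8, 10) = 10.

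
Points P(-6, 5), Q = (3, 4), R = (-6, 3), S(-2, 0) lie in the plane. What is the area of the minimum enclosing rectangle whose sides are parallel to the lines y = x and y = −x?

In coordinates u = x + y, v = x − y the rectangle is axis-aligned; the map (x,y)→(u,v) scales areas by 2.
u-values: -1, 7, -3, -2; range = 7 − (-3) = 10.
v-values: -11, -1, -9, -2; range = -1 − (-11) = 10.
Area = (10 × 10) / 2 = 50.

50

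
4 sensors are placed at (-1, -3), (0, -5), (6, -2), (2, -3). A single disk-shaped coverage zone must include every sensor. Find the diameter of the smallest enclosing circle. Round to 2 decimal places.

The farthest pair is (-1, -3)–(6, -2) with squared distance 50. The circle on this segment as diameter has centre (2.5, -2.5) and r² = 50/4 = 12.5.
Check (0, -5): distance² to centre = 12.5 ≤ 12.5, so it lies inside.
All remaining points lie in this disk, and no smaller disk contains both endpoints, so this is the minimum enclosing circle.
Diameter = 2r = 2√(12.5) ≈ 7.07.

7.07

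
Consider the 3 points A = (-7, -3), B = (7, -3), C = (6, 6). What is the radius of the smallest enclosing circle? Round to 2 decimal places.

Side lengths²: AB² = 196, AC² = 250, BC² = 82.
Since AC² = 250 < 196 + 82 = 278, the triangle is acute, so the smallest enclosing circle is the circumcircle.
Circumcentre = (0, 7/9), r² = 5125/81.
r = √(5125/81) ≈ 7.95.

7.95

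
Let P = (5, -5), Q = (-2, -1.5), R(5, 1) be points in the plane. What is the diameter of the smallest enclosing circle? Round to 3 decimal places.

Side lengths²: PQ² = 61.25, PR² = 36, QR² = 55.25.
Since PQ² = 61.25 < 55.25 + 36 = 91.25, the triangle is acute, so the smallest enclosing circle is the circumcircle.
Circumcentre = (2.125, -2), r² = 17.265625.
Diameter = 2r = 2√(17.265625) ≈ 8.310.

8.310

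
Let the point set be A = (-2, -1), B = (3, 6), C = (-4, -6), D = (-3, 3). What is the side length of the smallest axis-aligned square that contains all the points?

The bounding box has width 7 and height 12.
An axis-aligned square enclosing the set must have side ≥ max(width, height).
So the minimum side is max(7, 12) = 12.

12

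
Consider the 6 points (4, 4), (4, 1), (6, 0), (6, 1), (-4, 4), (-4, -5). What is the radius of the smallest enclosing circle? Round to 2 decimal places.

6.09

The minimum enclosing circle is determined by three boundary points: (6, 1), (-4, 4), (-4, -5).
Their circumcentre is (0.1, -0.5) with r² = 37.06.
The farthest remaining point (4, 4) is at distance² 35.46 ≤ 37.06.
r = √(37.06) ≈ 6.09.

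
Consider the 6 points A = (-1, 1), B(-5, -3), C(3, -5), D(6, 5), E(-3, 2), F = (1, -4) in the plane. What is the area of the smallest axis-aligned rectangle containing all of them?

110

x ranges over [-5, 6], width 11.
y ranges over [-5, 5], height 10.
Area = 11 × 10 = 110.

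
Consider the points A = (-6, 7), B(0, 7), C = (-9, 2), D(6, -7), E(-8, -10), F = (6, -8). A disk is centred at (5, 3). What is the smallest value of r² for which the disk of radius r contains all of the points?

The required radius is the distance from (5, 3) to the farthest point.
Squared distances: 137, 41, 197, 101, 338, 122.
Maximum is 338, attained at E.

338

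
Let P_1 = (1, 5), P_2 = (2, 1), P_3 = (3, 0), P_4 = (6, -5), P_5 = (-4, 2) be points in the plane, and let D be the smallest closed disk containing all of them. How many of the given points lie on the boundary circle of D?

The minimum enclosing circle of a finite set is fixed by two of the points (as a diameter) or three (as a circumcircle).
The minimum enclosing circle is determined by three boundary points: P_1, P_4, P_5.
Their circumcentre is (33/26, -29/26) with r² = 12665/338.
The farthest remaining point P_2 is at distance² 1693/338 ≤ 12665/338.
The points at distance exactly r from the centre are P_1, P_4, P_5 — 3 points.

3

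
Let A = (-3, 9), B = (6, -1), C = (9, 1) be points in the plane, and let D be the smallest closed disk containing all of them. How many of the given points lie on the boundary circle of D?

Side lengths²: AB² = 181, AC² = 208, BC² = 13.
Since AC² = 208 ≥ 181 + 13 = 194, the angle opposite AC is not acute, so the smallest enclosing circle has AC as diameter.
Centre = midpoint of AC = (3, 5), r² = 208/4 = 52.
The points at distance exactly r from the centre are A, C — 2 points.

2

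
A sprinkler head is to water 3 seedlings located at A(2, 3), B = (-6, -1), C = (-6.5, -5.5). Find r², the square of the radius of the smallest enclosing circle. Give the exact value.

36.125

Side lengths²: AB² = 80, AC² = 144.5, BC² = 20.5.
Since AC² = 144.5 ≥ 80 + 20.5 = 100.5, the angle opposite AC is not acute, so the smallest enclosing circle has AC as diameter.
Centre = midpoint of AC = (-2.25, -1.25), r² = 144.5/4 = 36.125.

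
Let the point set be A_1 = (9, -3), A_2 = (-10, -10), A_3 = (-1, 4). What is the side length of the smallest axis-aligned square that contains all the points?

The bounding box has width 19 and height 14.
An axis-aligned square enclosing the set must have side ≥ max(width, height).
So the minimum side is max(19, 14) = 19.

19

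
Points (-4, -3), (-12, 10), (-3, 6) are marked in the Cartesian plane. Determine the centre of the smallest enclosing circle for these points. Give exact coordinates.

Call the three points A, B, C in the order given.
Side lengths²: AB² = 233, AC² = 82, BC² = 97.
Since AB² = 233 ≥ 97 + 82 = 179, the angle opposite AB is not acute, so the smallest enclosing circle has AB as diameter.
Centre = midpoint of AB = (-8, 3.5), r² = 233/4 = 58.25.
Centre = (-8, 3.5).

(-8, 3.5)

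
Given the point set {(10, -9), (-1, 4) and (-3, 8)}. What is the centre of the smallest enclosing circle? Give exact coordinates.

(3.5, -0.5)

Call the three points A, B, C in the order given.
Side lengths²: AB² = 290, AC² = 458, BC² = 20.
Since AC² = 458 ≥ 290 + 20 = 310, the angle opposite AC is not acute, so the smallest enclosing circle has AC as diameter.
Centre = midpoint of AC = (3.5, -0.5), r² = 458/4 = 114.5.
Centre = (3.5, -0.5).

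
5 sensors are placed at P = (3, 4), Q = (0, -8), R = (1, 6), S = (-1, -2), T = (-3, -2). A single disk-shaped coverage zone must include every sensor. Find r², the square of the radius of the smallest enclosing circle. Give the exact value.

A smallest enclosing disk is always determined by at most three of the input points on its boundary.
The farthest pair is Q–R with squared distance 197. The circle on this segment as diameter has centre (0.5, -1) and r² = 197/4 = 49.25.
Check P: distance² to centre = 31.25 ≤ 49.25, so it lies inside.
All remaining points lie in this disk, and no smaller disk contains both endpoints, so this is the minimum enclosing circle.

49.25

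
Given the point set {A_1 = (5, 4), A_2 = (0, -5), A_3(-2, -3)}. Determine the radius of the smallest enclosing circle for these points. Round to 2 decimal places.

5.15

Side lengths²: A_1A_2² = 106, A_1A_3² = 98, A_2A_3² = 8.
Since A_1A_2² = 106 ≥ 98 + 8 = 106, the angle opposite A_1A_2 is not acute, so the smallest enclosing circle has A_1A_2 as diameter.
Centre = midpoint of A_1A_2 = (2.5, -0.5), r² = 106/4 = 26.5.
r = √(26.5) ≈ 5.15.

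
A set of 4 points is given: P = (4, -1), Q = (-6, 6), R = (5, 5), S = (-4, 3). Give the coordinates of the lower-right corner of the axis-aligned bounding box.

(5, -1)

x-range [-6, 5], y-range [-1, 6].
The lower-right corner is (5, -1).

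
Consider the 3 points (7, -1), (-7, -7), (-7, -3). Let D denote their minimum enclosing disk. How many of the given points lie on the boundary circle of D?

2

Call the three points A, B, C in the order given.
Side lengths²: AB² = 232, AC² = 200, BC² = 16.
Since AB² = 232 ≥ 200 + 16 = 216, the angle opposite AB is not acute, so the smallest enclosing circle has AB as diameter.
Centre = midpoint of AB = (0, -4), r² = 232/4 = 58.
The points at distance exactly r from the centre are (7, -1), (-7, -7) — 2 points.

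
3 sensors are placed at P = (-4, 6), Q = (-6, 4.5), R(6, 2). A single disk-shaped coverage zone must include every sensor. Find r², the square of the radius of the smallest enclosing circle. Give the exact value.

Side lengths²: PQ² = 6.25, PR² = 116, QR² = 150.25.
Since QR² = 150.25 ≥ 116 + 6.25 = 122.25, the angle opposite QR is not acute, so the smallest enclosing circle has QR as diameter.
Centre = midpoint of QR = (0, 3.25), r² = 150.25/4 = 37.5625.

37.5625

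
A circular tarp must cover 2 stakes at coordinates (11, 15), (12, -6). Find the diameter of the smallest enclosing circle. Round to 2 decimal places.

21.02

The smallest circle enclosing two points has them as diameter endpoints.
Centre = midpoint = (11.5, 4.5); r² = |(11, 15)−(12, -6)|²/4 = 442/4 = 110.5.
Diameter = 2r = 2√(110.5) ≈ 21.02.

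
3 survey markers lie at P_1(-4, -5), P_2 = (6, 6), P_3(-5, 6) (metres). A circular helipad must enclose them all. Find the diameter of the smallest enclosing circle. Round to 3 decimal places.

Side lengths²: P_1P_2² = 221, P_1P_3² = 122, P_2P_3² = 121.
Since P_1P_2² = 221 < 122 + 121 = 243, the triangle is acute, so the smallest enclosing circle is the circumcircle.
Circumcentre = (0.5, 21/22), r² = 13481/242.
Diameter = 2r = 2√(13481/242) ≈ 14.927.

14.927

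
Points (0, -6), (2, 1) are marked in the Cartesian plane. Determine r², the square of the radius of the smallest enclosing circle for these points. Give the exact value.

The smallest circle enclosing two points has them as diameter endpoints.
Centre = midpoint = (1, -2.5); r² = |(0, -6)−(2, 1)|²/4 = 53/4 = 13.25.

13.25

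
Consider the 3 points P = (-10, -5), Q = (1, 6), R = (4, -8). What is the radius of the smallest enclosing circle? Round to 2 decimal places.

8.53

Side lengths²: PQ² = 242, PR² = 205, QR² = 205.
Since PQ² = 242 < 205 + 205 = 410, the triangle is acute, so the smallest enclosing circle is the circumcircle.
Circumcentre = (-69/34, -67/34), r² = 42025/578.
r = √(42025/578) ≈ 8.53.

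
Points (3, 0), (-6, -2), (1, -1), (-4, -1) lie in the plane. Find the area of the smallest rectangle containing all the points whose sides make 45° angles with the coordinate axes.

38.5

In coordinates u = x + y, v = x − y the rectangle is axis-aligned; the map (x,y)→(u,v) scales areas by 2.
u-values: 3, -8, 0, -5; range = 3 − (-8) = 11.
v-values: 3, -4, 2, -3; range = 3 − (-4) = 7.
Area = (11 × 7) / 2 = 38.5.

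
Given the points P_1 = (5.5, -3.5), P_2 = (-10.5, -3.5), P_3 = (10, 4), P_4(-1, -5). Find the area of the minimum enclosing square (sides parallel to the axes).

420.25

The bounding box has width 20.5 and height 9.
An axis-aligned square enclosing the set must have side ≥ max(width, height).
So the minimum side is max(20.5, 9) = 20.5.
Area = 20.5² = 420.25.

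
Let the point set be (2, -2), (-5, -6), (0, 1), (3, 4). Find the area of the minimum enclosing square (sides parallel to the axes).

100

The bounding box has width 8 and height 10.
An axis-aligned square enclosing the set must have side ≥ max(width, height).
So the minimum side is max(8, 10) = 10.
Area = 10² = 100.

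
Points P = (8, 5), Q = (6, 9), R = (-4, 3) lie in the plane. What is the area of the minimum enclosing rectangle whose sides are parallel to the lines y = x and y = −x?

80

In coordinates u = x + y, v = x − y the rectangle is axis-aligned; the map (x,y)→(u,v) scales areas by 2.
u-values: 13, 15, -1; range = 15 − (-1) = 16.
v-values: 3, -3, -7; range = 3 − (-7) = 10.
Area = (16 × 10) / 2 = 80.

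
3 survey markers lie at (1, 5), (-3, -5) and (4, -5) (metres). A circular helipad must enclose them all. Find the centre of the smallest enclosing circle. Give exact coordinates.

(0.5, -0.6)

Call the three points A, B, C in the order given.
Side lengths²: AB² = 116, AC² = 109, BC² = 49.
Since AB² = 116 < 109 + 49 = 158, the triangle is acute, so the smallest enclosing circle is the circumcircle.
Circumcentre = (0.5, -0.6), r² = 31.61.
Centre = (0.5, -0.6).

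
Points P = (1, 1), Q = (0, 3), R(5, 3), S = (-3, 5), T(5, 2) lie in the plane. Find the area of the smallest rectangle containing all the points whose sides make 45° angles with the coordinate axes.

In coordinates u = x + y, v = x − y the rectangle is axis-aligned; the map (x,y)→(u,v) scales areas by 2.
u-values: 2, 3, 8, 2, 7; range = 8 − 2 = 6.
v-values: 0, -3, 2, -8, 3; range = 3 − (-8) = 11.
Area = (6 × 11) / 2 = 33.

33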